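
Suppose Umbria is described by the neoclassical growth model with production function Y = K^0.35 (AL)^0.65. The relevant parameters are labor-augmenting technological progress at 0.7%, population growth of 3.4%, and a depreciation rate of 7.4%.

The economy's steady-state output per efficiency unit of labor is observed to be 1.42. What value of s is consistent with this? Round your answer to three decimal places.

s ≈ 0.221

At the steady state, Δk = 0, so s·k^α = (n + g + δ)·k.
Since y* = [s/(n + g + δ)]^(α/(1−α)), we have s/(n + g + δ) = (y*)^((1−α)/α) = 1.42^1.8571 = 1.9179.
Therefore s = 1.9179 × (n + g + δ) = 1.9179 × 0.115 = 0.2206.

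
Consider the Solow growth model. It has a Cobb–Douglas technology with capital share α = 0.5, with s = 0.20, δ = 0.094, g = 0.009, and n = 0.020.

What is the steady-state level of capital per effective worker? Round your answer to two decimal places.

In steady state, investment equals break-even investment: s·k^α = (n + g + δ)·k.
Rearranging, k^(1−α) = s / (n + g + δ).
k^0.5 = 0.20 / (0.020 + 0.009 + 0.094) = 0.20 / 0.123 = 1.6260
k* = 1.6260^(1/0.5) ≈ 2.6439

k* ≈ 2.64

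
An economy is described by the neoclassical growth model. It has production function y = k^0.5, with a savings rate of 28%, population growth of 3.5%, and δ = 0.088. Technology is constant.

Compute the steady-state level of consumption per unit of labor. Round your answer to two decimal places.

c* = 1.64

In steady state, investment equals break-even investment: s·k^α = (n + δ)·k.
Dividing both sides by k: k^(1−α) = s / (n + δ).
k^0.5 = 0.28 / (0.035 + 0.088) = 0.28 / 0.123 = 2.2764
k* = 2.2764^(1/0.5) ≈ 5.1820
y* = (k*)^α = 5.1820^0.5 ≈ 2.2764
c* = (1 − s)·y* = (1 − 0.28) × 2.2764 ≈ 1.6390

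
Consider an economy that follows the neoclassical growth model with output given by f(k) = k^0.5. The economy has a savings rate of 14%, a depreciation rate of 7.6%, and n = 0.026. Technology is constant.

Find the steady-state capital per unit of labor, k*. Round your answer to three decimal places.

Steady state requires s·f(k) = (n + δ)·k, i.e. s·k^α = (n + δ)·k.
Dividing both sides by k: k^(1−α) = s / (n + δ).
k^0.5 = 0.14 / (0.026 + 0.076) = 0.14 / 0.102 = 1.3725
k* = 1.3725^(1/0.5) ≈ 1.8838

k* ≈ 1.884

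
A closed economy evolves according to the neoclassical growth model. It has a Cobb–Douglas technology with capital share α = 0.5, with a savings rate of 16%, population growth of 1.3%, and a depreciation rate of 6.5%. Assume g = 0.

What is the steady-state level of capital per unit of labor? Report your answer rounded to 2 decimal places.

At the steady state, Δk = 0, so s·k^α = (n + δ)·k.
Rearranging, k^(1−α) = s / (n + δ).
k^0.5 = 0.16 / (0.013 + 0.065) = 0.16 / 0.078 = 2.0513
k* = 2.0513^(1/0.5) ≈ 4.2078

k* ≈ 4.21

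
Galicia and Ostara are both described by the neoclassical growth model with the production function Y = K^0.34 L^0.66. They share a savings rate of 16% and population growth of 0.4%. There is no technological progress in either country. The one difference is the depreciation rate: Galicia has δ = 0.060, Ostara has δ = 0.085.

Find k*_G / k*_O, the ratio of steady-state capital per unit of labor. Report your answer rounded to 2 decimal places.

k*_G / k*_O ≈ 1.65

Steady-state k* = [s/(n + δ)]^(1/(1−α)), so the ratio is [ (s_G/(n + δ)_G) / (s_O/(n + δ)_O) ]^1.5152.
s_G/(n + δ)_G = 0.16/0.064 = 2.5000; s_O/(n + δ)_O = 0.16/0.089 = 1.7978.
Ratio = (2.5000/1.7978)^1.5152 = 1.3906^1.5152 ≈ 1.6481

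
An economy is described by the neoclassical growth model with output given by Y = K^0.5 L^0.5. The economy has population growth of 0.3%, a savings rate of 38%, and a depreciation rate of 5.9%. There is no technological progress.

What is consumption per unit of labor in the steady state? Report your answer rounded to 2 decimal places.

c* ≈ 3.80

In steady state, investment equals break-even investment: s·k^α = (n + δ)·k.
Rearranging, k^(1−α) = s / (n + δ).
k^0.5 = 0.38 / (0.003 + 0.059) = 0.38 / 0.062 = 6.1290
k* = 6.1290^(1/0.5) ≈ 37.5646
y* = (k*)^α = 37.5646^0.5 ≈ 6.1290
c* = (1 − s)·y* = (1 − 0.38) × 6.1290 ≈ 3.8000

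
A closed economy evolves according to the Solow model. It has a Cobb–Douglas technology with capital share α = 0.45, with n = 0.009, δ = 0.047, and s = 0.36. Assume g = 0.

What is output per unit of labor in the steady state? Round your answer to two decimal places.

In steady state, investment equals break-even investment: s·k^α = (n + δ)·k.
Rearranging, k^(1−α) = s / (n + δ).
k^0.55 = 0.36 / (0.009 + 0.047) = 0.36 / 0.056 = 6.4286
k* = 6.4286^(1/0.55) ≈ 29.4647
y* = (k*)^α = 29.4647^0.45 ≈ 4.5834

y* = 4.58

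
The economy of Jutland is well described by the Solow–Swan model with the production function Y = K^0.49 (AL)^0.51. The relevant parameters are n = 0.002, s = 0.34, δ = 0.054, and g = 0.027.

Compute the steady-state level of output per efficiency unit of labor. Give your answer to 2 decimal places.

y* ≈ 3.88

In steady state, investment equals break-even investment: s·k^α = (n + g + δ)·k.
Dividing both sides by k: k^(1−α) = s / (n + g + δ).
k^0.51 = 0.34 / (0.002 + 0.027 + 0.054) = 0.34 / 0.083 = 4.0964
k* = 4.0964^(1/0.51) ≈ 15.8777
y* = (k*)^α = 15.8777^0.49 ≈ 3.8760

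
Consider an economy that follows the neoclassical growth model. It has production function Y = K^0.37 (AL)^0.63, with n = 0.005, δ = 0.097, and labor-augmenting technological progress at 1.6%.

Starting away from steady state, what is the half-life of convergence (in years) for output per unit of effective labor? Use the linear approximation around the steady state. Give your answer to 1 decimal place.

about 9.3 years

Near the steady state the convergence rate is λ = (1 − α)(n + g + δ).
λ = (1 − 0.37) × 0.118 = 0.63 × 0.118 = 0.07434
Half-life = ln 2 / λ = 0.6931 / 0.07434 ≈ 9.32 years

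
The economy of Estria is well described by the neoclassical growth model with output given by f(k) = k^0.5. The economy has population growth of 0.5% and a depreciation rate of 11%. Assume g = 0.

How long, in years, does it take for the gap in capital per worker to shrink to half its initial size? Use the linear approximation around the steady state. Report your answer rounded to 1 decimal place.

Near the steady state the convergence rate is λ = (1 − α)(n + δ).
λ = (1 − 0.5) × 0.115 = 0.5 × 0.115 = 0.0575
Half-life = ln 2 / λ = 0.6931 / 0.0575 ≈ 12.05 years

about 12.1 years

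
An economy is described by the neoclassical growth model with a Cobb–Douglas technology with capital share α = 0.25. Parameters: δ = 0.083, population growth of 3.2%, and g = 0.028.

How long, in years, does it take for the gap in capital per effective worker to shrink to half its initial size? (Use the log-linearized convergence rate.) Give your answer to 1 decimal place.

about 6.5 years

Near the steady state the convergence rate is λ = (1 − α)(n + g + δ).
λ = (1 − 0.25) × 0.143 = 0.75 × 0.143 = 0.10725
Half-life = ln 2 / λ = 0.6931 / 0.10725 ≈ 6.46 years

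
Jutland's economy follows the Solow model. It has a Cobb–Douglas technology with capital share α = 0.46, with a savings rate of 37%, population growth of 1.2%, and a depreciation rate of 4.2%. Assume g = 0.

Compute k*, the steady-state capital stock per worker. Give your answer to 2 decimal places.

In steady state, investment equals break-even investment: s·k^α = (n + δ)·k.
Dividing both sides by k: k^(1−α) = s / (n + δ).
k^0.54 = 0.37 / (0.012 + 0.042) = 0.37 / 0.054 = 6.8519
k* = 6.8519^(1/0.54) ≈ 35.3019

k* = 35.30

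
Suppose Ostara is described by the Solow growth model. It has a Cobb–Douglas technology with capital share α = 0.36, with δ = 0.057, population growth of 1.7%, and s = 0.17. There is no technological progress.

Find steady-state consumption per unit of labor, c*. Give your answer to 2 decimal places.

c* = 1.33

Steady state requires s·f(k) = (n + δ)·k, i.e. s·k^α = (n + δ)·k.
Rearranging, k^(1−α) = s / (n + δ).
k^0.64 = 0.17 / (0.017 + 0.057) = 0.17 / 0.074 = 2.2973
k* = 2.2973^(1/0.64) ≈ 3.6678
y* = (k*)^α = 3.6678^0.36 ≈ 1.5966
c* = (1 − s)·y* = (1 − 0.17) × 1.5966 ≈ 1.3252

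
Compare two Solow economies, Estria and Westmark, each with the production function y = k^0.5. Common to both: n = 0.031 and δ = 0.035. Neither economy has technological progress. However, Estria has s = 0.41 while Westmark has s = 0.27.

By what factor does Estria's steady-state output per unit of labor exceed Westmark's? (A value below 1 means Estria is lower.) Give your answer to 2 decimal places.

ratio ≈ 1.52

Steady-state y* = [s/(n + δ)]^(α/(1−α)), so the ratio is [ (s_E/(n + δ)_E) / (s_W/(n + δ)_W) ]^1.
s_E/(n + δ)_E = 0.41/0.066 = 6.2121; s_W/(n + δ)_W = 0.27/0.066 = 4.0909.
Ratio = (6.2121/4.0909)^1 = 1.5185^1 ≈ 1.5185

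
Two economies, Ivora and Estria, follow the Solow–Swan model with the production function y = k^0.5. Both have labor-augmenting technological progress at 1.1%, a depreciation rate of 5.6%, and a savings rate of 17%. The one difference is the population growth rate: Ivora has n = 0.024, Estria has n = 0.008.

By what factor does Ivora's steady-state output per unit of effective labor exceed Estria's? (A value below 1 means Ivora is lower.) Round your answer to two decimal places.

ratio ≈ 0.82

Steady-state y* = [s/(n + g + δ)]^(α/(1−α)), so the ratio is [ (s_I/(n + g + δ)_I) / (s_E/(n + g + δ)_E) ]^1.
s_I/(n + g + δ)_I = 0.17/0.091 = 1.8681; s_E/(n + g + δ)_E = 0.17/0.075 = 2.2667.
Ratio = (1.8681/2.2667)^1 = 0.8241^1 ≈ 0.8241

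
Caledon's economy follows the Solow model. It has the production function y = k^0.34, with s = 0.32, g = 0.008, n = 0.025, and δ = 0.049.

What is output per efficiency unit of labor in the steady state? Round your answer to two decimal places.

y* = 2.02

Steady state requires s·f(k) = (n + g + δ)·k, i.e. s·k^α = (n + g + δ)·k.
Dividing both sides by k: k^(1−α) = s / (n + g + δ).
k^0.66 = 0.32 / (0.025 + 0.008 + 0.049) = 0.32 / 0.082 = 3.9024
k* = 3.9024^(1/0.66) ≈ 7.8697
y* = (k*)^α = 7.8697^0.34 ≈ 2.0166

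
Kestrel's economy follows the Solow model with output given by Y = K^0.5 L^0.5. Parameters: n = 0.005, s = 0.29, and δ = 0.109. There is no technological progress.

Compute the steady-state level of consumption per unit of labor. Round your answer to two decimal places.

c* ≈ 1.81

Steady state requires s·f(k) = (n + δ)·k, i.e. s·k^α = (n + δ)·k.
Dividing both sides by k: k^(1−α) = s / (n + δ).
k^0.5 = 0.29 / (0.005 + 0.109) = 0.29 / 0.114 = 2.5439
k* = 2.5439^(1/0.5) ≈ 6.4714
y* = (k*)^α = 6.4714^0.5 ≈ 2.5439
c* = (1 − s)·y* = (1 − 0.29) × 2.5439 ≈ 1.8062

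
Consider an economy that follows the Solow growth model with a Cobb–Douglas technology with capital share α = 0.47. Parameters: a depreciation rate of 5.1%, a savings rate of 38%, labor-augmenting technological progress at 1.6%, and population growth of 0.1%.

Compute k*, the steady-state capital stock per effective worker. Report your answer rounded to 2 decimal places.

Steady state requires s·f(k) = (n + g + δ)·k, i.e. s·k^α = (n + g + δ)·k.
Rearranging, k^(1−α) = s / (n + g + δ).
k^0.53 = 0.38 / (0.001 + 0.016 + 0.051) = 0.38 / 0.068 = 5.5882
k* = 5.5882^(1/0.53) ≈ 25.7008

k* = 25.70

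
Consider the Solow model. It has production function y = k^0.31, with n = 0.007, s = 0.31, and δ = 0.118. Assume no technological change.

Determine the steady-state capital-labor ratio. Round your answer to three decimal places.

k* = 3.730

Steady state requires s·f(k) = (n + δ)·k, i.e. s·k^α = (n + δ)·k.
Dividing both sides by k: k^(1−α) = s / (n + δ).
k^0.69 = 0.31 / (0.007 + 0.118) = 0.31 / 0.125 = 2.4800
k* = 2.4800^(1/0.69) ≈ 3.7297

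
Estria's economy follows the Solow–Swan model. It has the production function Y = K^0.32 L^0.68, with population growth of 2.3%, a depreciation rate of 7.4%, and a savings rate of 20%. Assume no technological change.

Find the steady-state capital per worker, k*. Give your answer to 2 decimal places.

Steady state requires s·f(k) = (n + δ)·k, i.e. s·k^α = (n + δ)·k.
Rearranging, k^(1−α) = s / (n + δ).
k^0.68 = 0.20 / (0.023 + 0.074) = 0.20 / 0.097 = 2.0619
k* = 2.0619^(1/0.68) ≈ 2.8984

k* = 2.90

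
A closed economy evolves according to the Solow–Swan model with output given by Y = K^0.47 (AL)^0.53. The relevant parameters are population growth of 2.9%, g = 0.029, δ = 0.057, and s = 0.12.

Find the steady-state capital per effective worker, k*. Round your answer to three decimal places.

k* = 1.084

At the steady state, Δk = 0, so s·k^α = (n + g + δ)·k.
Dividing both sides by k: k^(1−α) = s / (n + g + δ).
k^0.53 = 0.12 / (0.029 + 0.029 + 0.057) = 0.12 / 0.115 = 1.0435
k* = 1.0435^(1/0.53) ≈ 1.0837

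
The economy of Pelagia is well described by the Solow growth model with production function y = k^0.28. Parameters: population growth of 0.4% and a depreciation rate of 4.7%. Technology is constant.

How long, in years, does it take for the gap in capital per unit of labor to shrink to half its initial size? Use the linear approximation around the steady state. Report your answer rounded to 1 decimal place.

half-life ≈ 18.9 years

Near the steady state the convergence rate is λ = (1 − α)(n + δ).
λ = (1 − 0.28) × 0.051 = 0.72 × 0.051 = 0.03672
Half-life = ln 2 / λ = 0.6931 / 0.03672 ≈ 18.88 years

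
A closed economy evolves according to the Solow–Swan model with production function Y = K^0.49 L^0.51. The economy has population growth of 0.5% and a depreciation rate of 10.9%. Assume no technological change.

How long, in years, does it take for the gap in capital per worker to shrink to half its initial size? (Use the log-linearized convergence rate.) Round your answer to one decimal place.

about 11.9 years

Near the steady state the convergence rate is λ = (1 − α)(n + δ).
λ = (1 − 0.49) × 0.114 = 0.51 × 0.114 = 0.05814
Half-life = ln 2 / λ = 0.6931 / 0.05814 ≈ 11.92 years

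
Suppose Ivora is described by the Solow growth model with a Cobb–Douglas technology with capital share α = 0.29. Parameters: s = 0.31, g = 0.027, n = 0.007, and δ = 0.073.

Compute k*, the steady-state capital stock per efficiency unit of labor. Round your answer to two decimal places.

Steady state requires s·f(k) = (n + g + δ)·k, i.e. s·k^α = (n + g + δ)·k.
Rearranging, k^(1−α) = s / (n + g + δ).
k^0.71 = 0.31 / (0.007 + 0.027 + 0.073) = 0.31 / 0.107 = 2.8972
k* = 2.8972^(1/0.71) ≈ 4.4738

k* = 4.47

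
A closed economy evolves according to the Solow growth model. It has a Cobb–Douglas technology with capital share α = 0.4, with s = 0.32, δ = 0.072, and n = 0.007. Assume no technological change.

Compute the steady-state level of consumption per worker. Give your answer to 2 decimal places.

c* = 1.73

At the steady state, Δk = 0, so s·k^α = (n + δ)·k.
Dividing both sides by k: k^(1−α) = s / (n + δ).
k^0.6 = 0.32 / (0.007 + 0.072) = 0.32 / 0.079 = 4.0506
k* = 4.0506^(1/0.6) ≈ 10.2928
y* = (k*)^α = 10.2928^0.4 ≈ 2.5411
c* = (1 − s)·y* = (1 − 0.32) × 2.5411 ≈ 1.7279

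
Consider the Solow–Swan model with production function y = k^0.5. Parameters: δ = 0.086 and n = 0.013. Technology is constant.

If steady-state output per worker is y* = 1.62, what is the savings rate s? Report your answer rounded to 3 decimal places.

At the steady state, Δk = 0, so s·k^α = (n + δ)·k.
Since y* = [s/(n + δ)]^(α/(1−α)), we have s/(n + δ) = (y*)^((1−α)/α) = 1.62^1 = 1.6200.
Therefore s = 1.6200 × (n + δ) = 1.6200 × 0.099 = 0.1604.

s ≈ 0.160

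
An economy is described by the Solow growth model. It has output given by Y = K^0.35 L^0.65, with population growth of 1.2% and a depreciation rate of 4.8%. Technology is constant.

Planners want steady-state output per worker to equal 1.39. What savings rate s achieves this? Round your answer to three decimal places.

At the steady state, Δk = 0, so s·k^α = (n + δ)·k.
Since y* = [s/(n + δ)]^(α/(1−α)), we have s/(n + δ) = (y*)^((1−α)/α) = 1.39^1.8571 = 1.8433.
Therefore s = 1.8433 × (n + δ) = 1.8433 × 0.060 = 0.1106.

s ≈ 0.111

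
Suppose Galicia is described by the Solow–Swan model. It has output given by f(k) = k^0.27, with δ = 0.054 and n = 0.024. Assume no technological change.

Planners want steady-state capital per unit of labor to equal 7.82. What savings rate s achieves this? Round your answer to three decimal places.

Steady state requires s·f(k) = (n + δ)·k, i.e. s·k^α = (n + δ)·k.
So s / (n + δ) = (k*)^(1−α) = 7.82^0.73 = 4.4879.
Therefore s = 4.4879 × (n + δ) = 4.4879 × 0.078 = 0.3501.

s ≈ 0.350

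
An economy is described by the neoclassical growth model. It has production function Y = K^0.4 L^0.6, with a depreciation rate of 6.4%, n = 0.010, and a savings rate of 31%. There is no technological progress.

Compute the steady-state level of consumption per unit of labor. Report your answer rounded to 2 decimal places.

Steady state requires s·f(k) = (n + δ)·k, i.e. s·k^α = (n + δ)·k.
Dividing both sides by k: k^(1−α) = s / (n + δ).
k^0.6 = 0.31 / (0.010 + 0.064) = 0.31 / 0.074 = 4.1892
k* = 4.1892^(1/0.6) ≈ 10.8864
y* = (k*)^α = 10.8864^0.4 ≈ 2.5987
c* = (1 − s)·y* = (1 − 0.31) × 2.5987 ≈ 1.7931

c* = 1.79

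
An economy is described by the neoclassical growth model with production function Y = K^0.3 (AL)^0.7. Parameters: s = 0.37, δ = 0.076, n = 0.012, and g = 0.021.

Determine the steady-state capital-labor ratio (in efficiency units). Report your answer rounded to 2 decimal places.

k* ≈ 5.73

At the steady state, Δk = 0, so s·k^α = (n + g + δ)·k.
Dividing both sides by k: k^(1−α) = s / (n + g + δ).
k^0.7 = 0.37 / (0.012 + 0.021 + 0.076) = 0.37 / 0.109 = 3.3945
k* = 3.3945^(1/0.7) ≈ 5.7313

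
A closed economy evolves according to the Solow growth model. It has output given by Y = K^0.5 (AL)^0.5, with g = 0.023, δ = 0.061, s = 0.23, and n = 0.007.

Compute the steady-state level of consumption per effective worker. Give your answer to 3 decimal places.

c* = 1.946

Steady state requires s·f(k) = (n + g + δ)·k, i.e. s·k^α = (n + g + δ)·k.
Rearranging, k^(1−α) = s / (n + g + δ).
k^0.5 = 0.23 / (0.007 + 0.023 + 0.061) = 0.23 / 0.091 = 2.5275
k* = 2.5275^(1/0.5) ≈ 6.3883
y* = (k*)^α = 6.3883^0.5 ≈ 2.5275
c* = (1 − s)·y* = (1 − 0.23) × 2.5275 ≈ 1.9462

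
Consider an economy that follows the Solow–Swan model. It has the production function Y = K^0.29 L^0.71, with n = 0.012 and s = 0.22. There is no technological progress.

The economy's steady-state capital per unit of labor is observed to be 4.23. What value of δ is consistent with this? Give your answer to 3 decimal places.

Steady state requires s·f(k) = (n + δ)·k, i.e. s·k^α = (n + δ)·k.
So s / (n + δ) = (k*)^(1−α) = 4.23^0.71 = 2.7842.
Therefore n + δ = s / 2.7842 = 0.22 / 2.7842 = 0.0790, so δ = 0.0790 − 0.012 = 0.0670.

δ ≈ 0.067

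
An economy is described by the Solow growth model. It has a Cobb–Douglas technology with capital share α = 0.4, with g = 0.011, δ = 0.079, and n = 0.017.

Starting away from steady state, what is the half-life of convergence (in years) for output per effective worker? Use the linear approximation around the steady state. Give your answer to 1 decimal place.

Near the steady state the convergence rate is λ = (1 − α)(n + g + δ).
λ = (1 − 0.4) × 0.107 = 0.6 × 0.107 = 0.0642
Half-life = ln 2 / λ = 0.6931 / 0.0642 ≈ 10.80 years

t_½ ≈ 10.8 years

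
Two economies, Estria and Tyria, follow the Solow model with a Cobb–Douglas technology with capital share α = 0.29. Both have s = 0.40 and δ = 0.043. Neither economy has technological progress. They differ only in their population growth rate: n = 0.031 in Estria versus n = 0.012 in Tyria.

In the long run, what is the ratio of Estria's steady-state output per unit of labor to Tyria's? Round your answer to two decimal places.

Steady-state y* = [s/(n + δ)]^(α/(1−α)), so the ratio is [ (s_E/(n + δ)_E) / (s_T/(n + δ)_T) ]^0.4085.
s_E/(n + δ)_E = 0.40/0.074 = 5.4054; s_T/(n + δ)_T = 0.40/0.055 = 7.2727.
Ratio = (5.4054/7.2727)^0.4085 = 0.7432^0.4085 ≈ 0.8858

y*_E / y*_T ≈ 0.89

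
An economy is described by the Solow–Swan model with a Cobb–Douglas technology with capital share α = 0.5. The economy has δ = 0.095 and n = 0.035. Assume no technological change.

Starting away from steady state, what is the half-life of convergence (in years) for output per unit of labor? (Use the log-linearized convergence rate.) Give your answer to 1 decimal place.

half-life ≈ 10.7 years

Near the steady state the convergence rate is λ = (1 − α)(n + δ).
λ = (1 − 0.5) × 0.130 = 0.5 × 0.130 = 0.0650
Half-life = ln 2 / λ = 0.6931 / 0.0650 ≈ 10.66 years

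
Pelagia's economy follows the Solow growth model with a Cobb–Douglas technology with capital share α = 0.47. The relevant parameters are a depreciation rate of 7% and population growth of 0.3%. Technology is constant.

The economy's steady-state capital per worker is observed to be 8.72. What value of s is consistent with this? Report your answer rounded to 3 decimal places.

In steady state, investment equals break-even investment: s·k^α = (n + δ)·k.
So s / (n + δ) = (k*)^(1−α) = 8.72^0.53 = 3.1512.
Therefore s = 3.1512 × (n + δ) = 3.1512 × 0.073 = 0.2300.

s ≈ 0.230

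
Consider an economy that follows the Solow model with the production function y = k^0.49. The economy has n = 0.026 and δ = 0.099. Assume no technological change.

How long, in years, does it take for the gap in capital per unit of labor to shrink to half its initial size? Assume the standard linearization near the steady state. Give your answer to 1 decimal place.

Near the steady state the convergence rate is λ = (1 − α)(n + δ).
λ = (1 − 0.49) × 0.125 = 0.51 × 0.125 = 0.06375
Half-life = ln 2 / λ = 0.6931 / 0.06375 ≈ 10.87 years

t_½ ≈ 10.9 years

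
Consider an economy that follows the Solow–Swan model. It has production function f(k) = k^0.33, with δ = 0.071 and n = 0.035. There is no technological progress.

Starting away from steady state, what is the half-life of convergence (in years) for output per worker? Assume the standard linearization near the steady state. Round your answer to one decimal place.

Near the steady state the convergence rate is λ = (1 − α)(n + δ).
λ = (1 − 0.33) × 0.106 = 0.67 × 0.106 = 0.07102
Half-life = ln 2 / λ = 0.6931 / 0.07102 ≈ 9.76 years

t_½ ≈ 9.8 years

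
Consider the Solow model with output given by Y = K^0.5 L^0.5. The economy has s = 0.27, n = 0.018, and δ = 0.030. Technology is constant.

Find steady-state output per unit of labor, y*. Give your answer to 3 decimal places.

y* = 5.625

In steady state, investment equals break-even investment: s·k^α = (n + δ)·k.
Dividing both sides by k: k^(1−α) = s / (n + δ).
k^0.5 = 0.27 / (0.018 + 0.030) = 0.27 / 0.048 = 5.6250
k* = 5.6250^(1/0.5) ≈ 31.6406
y* = (k*)^α = 31.6406^0.5 ≈ 5.6250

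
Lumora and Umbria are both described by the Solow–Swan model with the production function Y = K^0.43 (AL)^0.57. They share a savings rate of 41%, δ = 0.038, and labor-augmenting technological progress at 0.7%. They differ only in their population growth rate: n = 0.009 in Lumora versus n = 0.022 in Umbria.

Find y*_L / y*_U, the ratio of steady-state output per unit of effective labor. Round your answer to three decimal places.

y*_L / y*_U ≈ 1.177

Steady-state y* = [s/(n + g + δ)]^(α/(1−α)), so the ratio is [ (s_L/(n + g + δ)_L) / (s_U/(n + g + δ)_U) ]^0.7544.
s_L/(n + g + δ)_L = 0.41/0.054 = 7.5926; s_U/(n + g + δ)_U = 0.41/0.067 = 6.1194.
Ratio = (7.5926/6.1194)^0.7544 = 1.2407^0.7544 ≈ 1.1767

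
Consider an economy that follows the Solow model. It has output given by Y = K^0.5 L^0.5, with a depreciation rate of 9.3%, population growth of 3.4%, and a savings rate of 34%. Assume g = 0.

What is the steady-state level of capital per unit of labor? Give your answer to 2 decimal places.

Steady state requires s·f(k) = (n + δ)·k, i.e. s·k^α = (n + δ)·k.
Rearranging, k^(1−α) = s / (n + δ).
k^0.5 = 0.34 / (0.034 + 0.093) = 0.34 / 0.127 = 2.6772
k* = 2.6772^(1/0.5) ≈ 7.1674

k* ≈ 7.17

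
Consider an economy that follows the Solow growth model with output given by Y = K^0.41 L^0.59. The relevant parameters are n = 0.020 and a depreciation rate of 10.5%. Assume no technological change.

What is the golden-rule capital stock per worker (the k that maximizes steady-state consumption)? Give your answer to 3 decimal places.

The golden rule sets f'(k) = n + δ, i.e. α·k^(α−1) = n + δ.
So k^(1−α) = α / (n + δ) = 0.41 / 0.125 = 3.2800.
k_gold = 3.2800^(1/0.59) ≈ 7.4879

k_gold ≈ 7.488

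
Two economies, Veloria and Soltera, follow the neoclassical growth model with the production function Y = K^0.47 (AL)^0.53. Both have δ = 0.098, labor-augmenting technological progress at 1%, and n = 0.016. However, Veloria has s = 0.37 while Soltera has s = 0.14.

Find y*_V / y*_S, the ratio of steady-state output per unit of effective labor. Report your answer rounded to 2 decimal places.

y*_V / y*_S ≈ 2.37

Steady-state y* = [s/(n + g + δ)]^(α/(1−α)), so the ratio is [ (s_V/(n + g + δ)_V) / (s_S/(n + g + δ)_S) ]^0.8868.
s_V/(n + g + δ)_V = 0.37/0.124 = 2.9839; s_S/(n + g + δ)_S = 0.14/0.124 = 1.1290.
Ratio = (2.9839/1.1290)^0.8868 = 2.6430^0.8868 ≈ 2.3676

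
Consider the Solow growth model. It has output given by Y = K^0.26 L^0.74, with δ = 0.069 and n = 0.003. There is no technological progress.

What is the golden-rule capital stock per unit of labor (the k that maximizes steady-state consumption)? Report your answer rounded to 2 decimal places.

k_gold ≈ 5.67

The golden rule sets f'(k) = n + δ, i.e. α·k^(α−1) = n + δ.
So k^(1−α) = α / (n + δ) = 0.26 / 0.072 = 3.6111.
k_gold = 3.6111^(1/0.74) ≈ 5.6698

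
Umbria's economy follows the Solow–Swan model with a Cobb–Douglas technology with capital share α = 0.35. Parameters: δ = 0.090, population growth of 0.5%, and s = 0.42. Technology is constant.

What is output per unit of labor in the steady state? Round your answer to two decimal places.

y* = 2.23

At the steady state, Δk = 0, so s·k^α = (n + δ)·k.
Rearranging, k^(1−α) = s / (n + δ).
k^0.65 = 0.42 / (0.005 + 0.090) = 0.42 / 0.095 = 4.4211
k* = 4.4211^(1/0.65) ≈ 9.8429
y* = (k*)^α = 9.8429^0.35 ≈ 2.2263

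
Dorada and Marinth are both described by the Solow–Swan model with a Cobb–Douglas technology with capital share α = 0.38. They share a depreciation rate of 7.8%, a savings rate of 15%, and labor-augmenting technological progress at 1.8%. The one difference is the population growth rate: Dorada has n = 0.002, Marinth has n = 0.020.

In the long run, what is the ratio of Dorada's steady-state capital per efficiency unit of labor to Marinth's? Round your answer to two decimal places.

ratio ≈ 1.31

Steady-state k* = [s/(n + g + δ)]^(1/(1−α)), so the ratio is [ (s_D/(n + g + δ)_D) / (s_M/(n + g + δ)_M) ]^1.6129.
s_D/(n + g + δ)_D = 0.15/0.098 = 1.5306; s_M/(n + g + δ)_M = 0.15/0.116 = 1.2931.
Ratio = (1.5306/1.2931)^1.6129 = 1.1837^1.6129 ≈ 1.3126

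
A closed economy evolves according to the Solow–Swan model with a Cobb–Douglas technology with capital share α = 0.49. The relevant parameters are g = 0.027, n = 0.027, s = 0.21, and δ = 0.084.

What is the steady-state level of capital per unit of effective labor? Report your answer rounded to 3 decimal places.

k* = 2.278

In steady state, investment equals break-even investment: s·k^α = (n + g + δ)·k.
Dividing both sides by k: k^(1−α) = s / (n + g + δ).
k^0.51 = 0.21 / (0.027 + 0.027 + 0.084) = 0.21 / 0.138 = 1.5217
k* = 1.5217^(1/0.51) ≈ 2.2778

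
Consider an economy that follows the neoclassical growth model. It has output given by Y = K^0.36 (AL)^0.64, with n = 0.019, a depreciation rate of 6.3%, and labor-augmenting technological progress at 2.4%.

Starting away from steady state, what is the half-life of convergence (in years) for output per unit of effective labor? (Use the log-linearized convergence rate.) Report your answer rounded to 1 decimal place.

half-life ≈ 10.2 years

Near the steady state the convergence rate is λ = (1 − α)(n + g + δ).
λ = (1 − 0.36) × 0.106 = 0.64 × 0.106 = 0.06784
Half-life = ln 2 / λ = 0.6931 / 0.06784 ≈ 10.22 years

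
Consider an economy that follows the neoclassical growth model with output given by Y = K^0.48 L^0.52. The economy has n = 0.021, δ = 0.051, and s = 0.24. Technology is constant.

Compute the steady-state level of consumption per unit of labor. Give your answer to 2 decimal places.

c* = 2.31

Steady state requires s·f(k) = (n + δ)·k, i.e. s·k^α = (n + δ)·k.
Rearranging, k^(1−α) = s / (n + δ).
k^0.52 = 0.24 / (0.021 + 0.051) = 0.24 / 0.072 = 3.3333
k* = 3.3333^(1/0.52) ≈ 10.1281
y* = (k*)^α = 10.1281^0.48 ≈ 3.0385
c* = (1 − s)·y* = (1 − 0.24) × 3.0385 ≈ 2.3093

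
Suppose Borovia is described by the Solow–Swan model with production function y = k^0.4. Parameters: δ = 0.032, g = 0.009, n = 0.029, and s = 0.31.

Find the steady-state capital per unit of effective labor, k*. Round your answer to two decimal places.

At the steady state, Δk = 0, so s·k^α = (n + g + δ)·k.
Rearranging, k^(1−α) = s / (n + g + δ).
k^0.6 = 0.31 / (0.029 + 0.009 + 0.032) = 0.31 / 0.070 = 4.4286
k* = 4.4286^(1/0.6) ≈ 11.9429

k* = 11.94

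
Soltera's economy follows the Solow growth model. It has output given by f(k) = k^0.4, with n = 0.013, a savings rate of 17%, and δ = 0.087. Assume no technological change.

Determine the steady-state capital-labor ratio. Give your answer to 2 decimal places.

Steady state requires s·f(k) = (n + δ)·k, i.e. s·k^α = (n + δ)·k.
Dividing both sides by k: k^(1−α) = s / (n + δ).
k^0.6 = 0.17 / (0.013 + 0.087) = 0.17 / 0.100 = 1.7000
k* = 1.7000^(1/0.6) ≈ 2.4215

k* = 2.42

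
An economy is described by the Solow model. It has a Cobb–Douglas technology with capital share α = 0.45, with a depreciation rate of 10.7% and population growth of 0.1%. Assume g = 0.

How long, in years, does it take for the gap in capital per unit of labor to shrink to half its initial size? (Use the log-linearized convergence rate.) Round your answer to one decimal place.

Near the steady state the convergence rate is λ = (1 − α)(n + δ).
λ = (1 − 0.45) × 0.108 = 0.55 × 0.108 = 0.0594
Half-life = ln 2 / λ = 0.6931 / 0.0594 ≈ 11.67 years

about 11.7 years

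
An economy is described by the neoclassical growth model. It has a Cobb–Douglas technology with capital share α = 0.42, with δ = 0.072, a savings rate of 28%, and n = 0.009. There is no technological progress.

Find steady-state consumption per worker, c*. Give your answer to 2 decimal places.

Steady state requires s·f(k) = (n + δ)·k, i.e. s·k^α = (n + δ)·k.
Dividing both sides by k: k^(1−α) = s / (n + δ).
k^0.58 = 0.28 / (0.009 + 0.072) = 0.28 / 0.081 = 3.4568
k* = 3.4568^(1/0.58) ≈ 8.4869
y* = (k*)^α = 8.4869^0.42 ≈ 2.4551
c* = (1 − s)·y* = (1 − 0.28) × 2.4551 ≈ 1.7677

c* = 1.77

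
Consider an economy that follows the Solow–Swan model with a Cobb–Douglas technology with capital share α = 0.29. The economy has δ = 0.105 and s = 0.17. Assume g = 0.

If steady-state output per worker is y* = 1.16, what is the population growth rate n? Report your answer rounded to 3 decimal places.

n ≈ 0.013

Steady state requires s·f(k) = (n + δ)·k, i.e. s·k^α = (n + δ)·k.
Since y* = [s/(n + δ)]^(α/(1−α)), we have s/(n + δ) = (y*)^((1−α)/α) = 1.16^2.4483 = 1.4382.
Therefore n + δ = s / 1.4382 = 0.17 / 1.4382 = 0.1182, so n = 0.1182 − 0.105 = 0.0132.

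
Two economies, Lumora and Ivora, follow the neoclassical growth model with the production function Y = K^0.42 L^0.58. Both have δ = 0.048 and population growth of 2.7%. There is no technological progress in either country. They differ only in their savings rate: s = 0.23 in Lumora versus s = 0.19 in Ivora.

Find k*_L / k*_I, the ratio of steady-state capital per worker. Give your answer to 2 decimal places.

ratio ≈ 1.39

Steady-state k* = [s/(n + δ)]^(1/(1−α)), so the ratio is [ (s_L/(n + δ)_L) / (s_I/(n + δ)_I) ]^1.7241.
s_L/(n + δ)_L = 0.23/0.075 = 3.0667; s_I/(n + δ)_I = 0.19/0.075 = 2.5333.
Ratio = (3.0667/2.5333)^1.7241 = 1.2106^1.7241 ≈ 1.3903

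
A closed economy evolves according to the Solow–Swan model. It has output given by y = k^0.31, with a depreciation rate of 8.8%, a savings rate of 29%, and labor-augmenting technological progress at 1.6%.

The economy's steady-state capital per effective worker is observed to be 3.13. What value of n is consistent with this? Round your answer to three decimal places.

n ≈ 0.028

At the steady state, Δk = 0, so s·k^α = (n + g + δ)·k.
So s / (n + g + δ) = (k*)^(1−α) = 3.13^0.69 = 2.1975.
Therefore n + g + δ = s / 2.1975 = 0.29 / 2.1975 = 0.1320, so n = 0.1320 − 0.104 = 0.0280.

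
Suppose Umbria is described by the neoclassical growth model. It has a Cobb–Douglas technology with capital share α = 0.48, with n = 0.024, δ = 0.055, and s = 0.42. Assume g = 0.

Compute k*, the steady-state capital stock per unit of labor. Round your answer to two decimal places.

k* ≈ 24.86

In steady state, investment equals break-even investment: s·k^α = (n + δ)·k.
Rearranging, k^(1−α) = s / (n + δ).
k^0.52 = 0.42 / (0.024 + 0.055) = 0.42 / 0.079 = 5.3165
k* = 5.3165^(1/0.52) ≈ 24.8562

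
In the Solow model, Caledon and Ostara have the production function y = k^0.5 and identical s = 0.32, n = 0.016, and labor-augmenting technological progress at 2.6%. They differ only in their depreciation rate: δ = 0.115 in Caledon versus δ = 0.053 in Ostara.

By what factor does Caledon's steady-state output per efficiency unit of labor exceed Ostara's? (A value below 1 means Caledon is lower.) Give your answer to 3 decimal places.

ratio ≈ 0.605

Steady-state y* = [s/(n + g + δ)]^(α/(1−α)), so the ratio is [ (s_C/(n + g + δ)_C) / (s_O/(n + g + δ)_O) ]^1.
s_C/(n + g + δ)_C = 0.32/0.157 = 2.0382; s_O/(n + g + δ)_O = 0.32/0.095 = 3.3684.
Ratio = (2.0382/3.3684)^1 = 0.6051^1 ≈ 0.6051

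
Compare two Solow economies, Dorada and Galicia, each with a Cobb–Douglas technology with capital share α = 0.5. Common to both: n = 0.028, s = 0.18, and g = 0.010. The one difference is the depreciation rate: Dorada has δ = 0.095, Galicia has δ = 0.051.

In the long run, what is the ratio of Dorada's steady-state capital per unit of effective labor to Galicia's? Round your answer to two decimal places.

k*_D / k*_G ≈ 0.45

Steady-state k* = [s/(n + g + δ)]^(1/(1−α)), so the ratio is [ (s_D/(n + g + δ)_D) / (s_G/(n + g + δ)_G) ]^2.
s_D/(n + g + δ)_D = 0.18/0.133 = 1.3534; s_G/(n + g + δ)_G = 0.18/0.089 = 2.0225.
Ratio = (1.3534/2.0225)^2 = 0.6692^2 ≈ 0.4478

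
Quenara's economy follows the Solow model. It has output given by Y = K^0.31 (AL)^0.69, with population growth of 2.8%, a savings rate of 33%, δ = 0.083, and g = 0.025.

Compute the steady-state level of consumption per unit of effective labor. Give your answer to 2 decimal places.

At the steady state, Δk = 0, so s·k^α = (n + g + δ)·k.
Rearranging, k^(1−α) = s / (n + g + δ).
k^0.69 = 0.33 / (0.028 + 0.025 + 0.083) = 0.33 / 0.136 = 2.4265
k* = 2.4265^(1/0.69) ≈ 3.6136
y* = (k*)^α = 3.6136^0.31 ≈ 1.4892
c* = (1 − s)·y* = (1 − 0.33) × 1.4892 ≈ 0.9978

c* = 1.00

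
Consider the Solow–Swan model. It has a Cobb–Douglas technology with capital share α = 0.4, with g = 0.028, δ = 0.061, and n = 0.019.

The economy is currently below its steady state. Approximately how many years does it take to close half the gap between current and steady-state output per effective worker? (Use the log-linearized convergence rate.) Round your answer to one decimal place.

half-life ≈ 10.7 years

Near the steady state the convergence rate is λ = (1 − α)(n + g + δ).
λ = (1 − 0.4) × 0.108 = 0.6 × 0.108 = 0.0648
Half-life = ln 2 / λ = 0.6931 / 0.0648 ≈ 10.70 years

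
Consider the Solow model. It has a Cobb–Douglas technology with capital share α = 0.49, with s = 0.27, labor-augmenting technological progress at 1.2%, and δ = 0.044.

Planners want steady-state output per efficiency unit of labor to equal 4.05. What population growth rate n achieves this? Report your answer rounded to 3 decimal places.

n ≈ 0.007

In steady state, investment equals break-even investment: s·k^α = (n + g + δ)·k.
Since y* = [s/(n + g + δ)]^(α/(1−α)), we have s/(n + g + δ) = (y*)^((1−α)/α) = 4.05^1.0408 = 4.2878.
Therefore n + g + δ = s / 4.2878 = 0.27 / 4.2878 = 0.0630, so n = 0.0630 − 0.056 = 0.0070.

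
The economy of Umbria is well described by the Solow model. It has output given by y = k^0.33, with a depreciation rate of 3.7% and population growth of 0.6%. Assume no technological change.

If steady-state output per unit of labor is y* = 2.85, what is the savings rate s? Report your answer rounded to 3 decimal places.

s ≈ 0.361

At the steady state, Δk = 0, so s·k^α = (n + δ)·k.
Since y* = [s/(n + δ)]^(α/(1−α)), we have s/(n + δ) = (y*)^((1−α)/α) = 2.85^2.0303 = 8.3844.
Therefore s = 8.3844 × (n + δ) = 8.3844 × 0.043 = 0.3605.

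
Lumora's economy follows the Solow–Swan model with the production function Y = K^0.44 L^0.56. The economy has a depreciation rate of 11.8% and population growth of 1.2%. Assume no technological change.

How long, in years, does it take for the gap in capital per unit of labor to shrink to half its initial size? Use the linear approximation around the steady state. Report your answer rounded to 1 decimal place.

Near the steady state the convergence rate is λ = (1 − α)(n + δ).
λ = (1 − 0.44) × 0.130 = 0.56 × 0.130 = 0.0728
Half-life = ln 2 / λ = 0.6931 / 0.0728 ≈ 9.52 years

half-life ≈ 9.5 years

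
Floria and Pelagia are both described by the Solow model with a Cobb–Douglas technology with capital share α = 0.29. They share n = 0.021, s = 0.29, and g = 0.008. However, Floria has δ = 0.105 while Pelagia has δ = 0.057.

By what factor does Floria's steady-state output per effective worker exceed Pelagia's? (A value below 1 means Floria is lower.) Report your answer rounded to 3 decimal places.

Steady-state y* = [s/(n + g + δ)]^(α/(1−α)), so the ratio is [ (s_F/(n + g + δ)_F) / (s_P/(n + g + δ)_P) ]^0.4085.
s_F/(n + g + δ)_F = 0.29/0.134 = 2.1642; s_P/(n + g + δ)_P = 0.29/0.086 = 3.3721.
Ratio = (2.1642/3.3721)^0.4085 = 0.6418^0.4085 ≈ 0.8343

y*_F / y*_P ≈ 0.834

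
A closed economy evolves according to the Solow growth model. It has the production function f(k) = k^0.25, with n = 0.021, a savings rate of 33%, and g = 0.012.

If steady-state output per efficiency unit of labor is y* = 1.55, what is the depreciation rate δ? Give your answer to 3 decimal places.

δ ≈ 0.056

Steady state requires s·f(k) = (n + g + δ)·k, i.e. s·k^α = (n + g + δ)·k.
Since y* = [s/(n + g + δ)]^(α/(1−α)), we have s/(n + g + δ) = (y*)^((1−α)/α) = 1.55^3 = 3.7239.
Therefore n + g + δ = s / 3.7239 = 0.33 / 3.7239 = 0.0886, so δ = 0.0886 − 0.033 = 0.0556.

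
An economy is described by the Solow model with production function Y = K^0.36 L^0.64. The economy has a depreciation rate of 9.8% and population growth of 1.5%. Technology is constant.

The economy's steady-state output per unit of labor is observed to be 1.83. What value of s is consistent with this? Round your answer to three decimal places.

At the steady state, Δk = 0, so s·k^α = (n + δ)·k.
Since y* = [s/(n + δ)]^(α/(1−α)), we have s/(n + δ) = (y*)^((1−α)/α) = 1.83^1.7778 = 2.9281.
Therefore s = 2.9281 × (n + δ) = 2.9281 × 0.113 = 0.3309.

s ≈ 0.331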